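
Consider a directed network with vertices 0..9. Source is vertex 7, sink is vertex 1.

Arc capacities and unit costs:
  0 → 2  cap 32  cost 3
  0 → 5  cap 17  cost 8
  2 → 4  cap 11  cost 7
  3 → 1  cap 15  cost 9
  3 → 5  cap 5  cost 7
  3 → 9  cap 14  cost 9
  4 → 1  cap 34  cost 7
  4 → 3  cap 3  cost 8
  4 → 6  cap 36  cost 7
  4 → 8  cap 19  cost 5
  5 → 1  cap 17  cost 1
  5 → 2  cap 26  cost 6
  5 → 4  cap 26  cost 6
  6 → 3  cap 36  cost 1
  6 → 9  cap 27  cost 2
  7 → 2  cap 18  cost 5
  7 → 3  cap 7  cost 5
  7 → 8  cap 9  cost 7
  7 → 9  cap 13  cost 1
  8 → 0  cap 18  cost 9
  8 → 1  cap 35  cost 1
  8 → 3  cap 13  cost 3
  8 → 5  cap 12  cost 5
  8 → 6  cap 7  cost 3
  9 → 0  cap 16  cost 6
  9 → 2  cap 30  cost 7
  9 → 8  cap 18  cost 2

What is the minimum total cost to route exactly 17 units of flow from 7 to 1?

Minimum cost for 17 units: 84

shortest-cost path #1: 7→9→8→1 push 13 @ unit cost 4 (adds 52)
shortest-cost path #2: 7→8→1 push 4 @ unit cost 8 (adds 32)
total cost = 84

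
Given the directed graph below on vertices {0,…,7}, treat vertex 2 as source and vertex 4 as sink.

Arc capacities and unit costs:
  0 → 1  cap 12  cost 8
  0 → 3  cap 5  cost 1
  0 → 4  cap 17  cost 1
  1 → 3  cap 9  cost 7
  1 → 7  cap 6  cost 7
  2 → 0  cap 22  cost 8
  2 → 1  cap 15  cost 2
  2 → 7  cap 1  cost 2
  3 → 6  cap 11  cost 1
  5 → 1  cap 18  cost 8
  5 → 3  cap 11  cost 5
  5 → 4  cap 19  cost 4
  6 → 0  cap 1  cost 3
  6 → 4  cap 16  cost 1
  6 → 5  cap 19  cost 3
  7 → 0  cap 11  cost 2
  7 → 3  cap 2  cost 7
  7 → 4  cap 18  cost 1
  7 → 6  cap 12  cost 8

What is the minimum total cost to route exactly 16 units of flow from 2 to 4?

Minimum cost for 16 units: 138

shortest-cost path #1: 2→7→4 push 1 @ unit cost 3 (adds 3)
shortest-cost path #2: 2→0→4 push 15 @ unit cost 9 (adds 135)
total cost = 138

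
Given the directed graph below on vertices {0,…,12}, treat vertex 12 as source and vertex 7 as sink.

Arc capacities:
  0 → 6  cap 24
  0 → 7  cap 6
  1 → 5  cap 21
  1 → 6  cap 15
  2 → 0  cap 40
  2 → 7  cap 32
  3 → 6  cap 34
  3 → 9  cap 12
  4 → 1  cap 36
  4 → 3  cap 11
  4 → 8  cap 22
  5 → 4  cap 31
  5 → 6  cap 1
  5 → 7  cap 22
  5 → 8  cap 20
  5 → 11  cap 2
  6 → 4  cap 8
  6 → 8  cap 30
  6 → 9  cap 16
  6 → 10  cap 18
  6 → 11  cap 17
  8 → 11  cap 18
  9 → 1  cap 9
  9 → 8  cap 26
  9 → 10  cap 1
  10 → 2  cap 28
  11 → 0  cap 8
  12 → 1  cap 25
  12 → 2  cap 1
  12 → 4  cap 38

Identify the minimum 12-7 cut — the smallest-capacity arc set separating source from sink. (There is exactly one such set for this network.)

Min-cut arcs: {(0,7), (1,5), (6,10), (9,10), (12,2)} (total capacity 47)

augment #1: 12→2→7 push 1
augment #2: 12→1→5→7 push 21
augment #3: 12→1→6→10→2→7 push 4
augment #4: 12→4→8→11→0→7 push 6
augment #5: 12→4→1→6→10→2→7 push 11
augment #6: 12→4→3→6→10→2→7 push 3
augment #7: 12→4→3→9→10→2→7 push 1
max flow = 47; residual-reachable set from 12 gives S-side
cut edges (S→T): {(0,7), (1,5), (6,10), (9,10), (12,2)} total cap 47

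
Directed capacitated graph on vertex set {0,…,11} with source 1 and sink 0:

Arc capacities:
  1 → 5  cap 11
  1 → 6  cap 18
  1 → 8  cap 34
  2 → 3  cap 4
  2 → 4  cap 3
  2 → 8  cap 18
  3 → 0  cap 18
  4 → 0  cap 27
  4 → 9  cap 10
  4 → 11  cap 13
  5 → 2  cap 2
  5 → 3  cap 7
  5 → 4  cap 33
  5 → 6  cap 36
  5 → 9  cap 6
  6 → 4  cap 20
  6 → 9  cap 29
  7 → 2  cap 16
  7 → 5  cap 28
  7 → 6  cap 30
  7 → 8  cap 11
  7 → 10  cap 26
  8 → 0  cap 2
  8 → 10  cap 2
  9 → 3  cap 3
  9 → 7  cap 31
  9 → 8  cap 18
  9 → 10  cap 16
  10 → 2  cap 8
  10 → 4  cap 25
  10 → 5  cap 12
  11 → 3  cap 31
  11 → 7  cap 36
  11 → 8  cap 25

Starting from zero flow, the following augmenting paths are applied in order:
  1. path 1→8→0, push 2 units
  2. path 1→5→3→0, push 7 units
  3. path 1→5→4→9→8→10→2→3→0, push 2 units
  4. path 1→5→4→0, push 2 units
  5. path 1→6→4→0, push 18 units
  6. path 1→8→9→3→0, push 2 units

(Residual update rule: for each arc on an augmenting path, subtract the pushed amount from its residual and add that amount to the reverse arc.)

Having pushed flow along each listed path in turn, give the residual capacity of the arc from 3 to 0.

after path 1 (1→8→0, push 2): res(3,0)=18
after path 2 (1→5→3→0, push 7): res(3,0)=11
after path 3 (1→5→4→9→8→10→2→3→0, push 2): res(3,0)=9
after path 4 (1→5→4→0, push 2): res(3,0)=9
after path 5 (1→6→4→0, push 18): res(3,0)=9
after path 6 (1→8→9→3→0, push 2): res(3,0)=7

Residual capacity of (3,0): 7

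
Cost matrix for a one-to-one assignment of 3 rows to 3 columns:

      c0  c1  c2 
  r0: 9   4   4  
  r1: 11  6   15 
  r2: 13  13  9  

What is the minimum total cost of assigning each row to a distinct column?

Minimum assignment cost: 23

optimal assignment: row0→col2 (cost 4), row1→col1 (cost 6), row2→col0 (cost 13)
total = 4 + 6 + 13 = 23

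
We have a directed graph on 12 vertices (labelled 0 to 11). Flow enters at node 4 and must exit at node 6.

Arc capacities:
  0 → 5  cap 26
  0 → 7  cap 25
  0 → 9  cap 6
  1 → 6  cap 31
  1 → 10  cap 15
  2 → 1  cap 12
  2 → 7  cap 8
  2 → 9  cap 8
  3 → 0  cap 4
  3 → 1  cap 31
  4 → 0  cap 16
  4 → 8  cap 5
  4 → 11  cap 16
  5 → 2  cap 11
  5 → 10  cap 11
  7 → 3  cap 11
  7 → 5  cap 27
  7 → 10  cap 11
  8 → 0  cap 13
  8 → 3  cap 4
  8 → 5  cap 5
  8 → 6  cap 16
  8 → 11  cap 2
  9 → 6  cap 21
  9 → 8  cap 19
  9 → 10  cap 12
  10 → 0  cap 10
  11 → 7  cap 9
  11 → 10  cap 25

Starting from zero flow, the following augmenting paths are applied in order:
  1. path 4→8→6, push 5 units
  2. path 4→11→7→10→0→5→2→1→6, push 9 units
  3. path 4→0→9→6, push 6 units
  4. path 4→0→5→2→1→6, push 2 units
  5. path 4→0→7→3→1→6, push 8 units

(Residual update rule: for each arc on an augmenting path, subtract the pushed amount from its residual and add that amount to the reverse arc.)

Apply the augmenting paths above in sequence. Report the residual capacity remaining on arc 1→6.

after path 1 (4→8→6, push 5): res(1,6)=31
after path 2 (4→11→7→10→0→5→2→1→6, push 9): res(1,6)=22
after path 3 (4→0→9→6, push 6): res(1,6)=22
after path 4 (4→0→5→2→1→6, push 2): res(1,6)=20
after path 5 (4→0→7→3→1→6, push 8): res(1,6)=12

Residual capacity of (1,6): 12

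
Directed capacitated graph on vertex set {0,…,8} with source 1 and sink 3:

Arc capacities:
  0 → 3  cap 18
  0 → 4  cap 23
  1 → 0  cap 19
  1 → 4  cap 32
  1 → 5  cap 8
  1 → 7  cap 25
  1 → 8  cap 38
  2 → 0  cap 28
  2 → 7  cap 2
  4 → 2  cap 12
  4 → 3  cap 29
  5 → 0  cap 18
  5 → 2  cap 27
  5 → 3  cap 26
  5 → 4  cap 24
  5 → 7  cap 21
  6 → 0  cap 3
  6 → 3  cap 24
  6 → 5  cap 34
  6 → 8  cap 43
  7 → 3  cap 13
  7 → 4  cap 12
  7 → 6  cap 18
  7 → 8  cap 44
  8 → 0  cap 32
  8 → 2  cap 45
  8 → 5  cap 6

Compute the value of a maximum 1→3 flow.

Maximum flow value: 88

augment #1: 1→0→3 bottleneck 18, total now 18
augment #2: 1→4→3 bottleneck 29, total now 47
augment #3: 1→5→3 bottleneck 8, total now 55
augment #4: 1→7→3 bottleneck 13, total now 68
augment #5: 1→7→6→3 bottleneck 12, total now 80
augment #6: 1→8→5→3 bottleneck 6, total now 86
augment #7: 1→4→2→7→6→3 bottleneck 2, total now 88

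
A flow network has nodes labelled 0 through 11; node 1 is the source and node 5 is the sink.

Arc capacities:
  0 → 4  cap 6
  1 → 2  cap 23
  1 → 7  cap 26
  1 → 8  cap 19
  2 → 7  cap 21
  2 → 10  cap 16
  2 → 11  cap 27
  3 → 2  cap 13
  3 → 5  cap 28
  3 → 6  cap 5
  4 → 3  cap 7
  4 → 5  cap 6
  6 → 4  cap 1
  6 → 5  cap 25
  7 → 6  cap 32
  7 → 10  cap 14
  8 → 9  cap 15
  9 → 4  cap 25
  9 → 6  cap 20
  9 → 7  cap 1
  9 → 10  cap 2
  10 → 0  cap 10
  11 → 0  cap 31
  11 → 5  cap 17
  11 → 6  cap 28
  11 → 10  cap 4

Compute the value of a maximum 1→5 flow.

Maximum flow value: 55

augment #1: 1→2→11→5 bottleneck 17, total now 17
augment #2: 1→7→6→5 bottleneck 25, total now 42
augment #3: 1→7→6→4→5 bottleneck 1, total now 43
augment #4: 1→8→9→4→5 bottleneck 5, total now 48
augment #5: 1→8→9→4→3→5 bottleneck 7, total now 55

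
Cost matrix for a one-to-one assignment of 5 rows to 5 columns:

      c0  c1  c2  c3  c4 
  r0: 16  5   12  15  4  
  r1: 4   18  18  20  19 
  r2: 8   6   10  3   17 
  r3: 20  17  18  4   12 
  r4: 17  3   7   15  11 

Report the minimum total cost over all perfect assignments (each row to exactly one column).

one of 2 optimal assignments: row0→col4 (cost 4), row1→col0 (cost 4), row2→col1 (cost 6), row3→col3 (cost 4), row4→col2 (cost 7)
total = 4 + 4 + 6 + 4 + 7 = 25

Minimum assignment cost: 25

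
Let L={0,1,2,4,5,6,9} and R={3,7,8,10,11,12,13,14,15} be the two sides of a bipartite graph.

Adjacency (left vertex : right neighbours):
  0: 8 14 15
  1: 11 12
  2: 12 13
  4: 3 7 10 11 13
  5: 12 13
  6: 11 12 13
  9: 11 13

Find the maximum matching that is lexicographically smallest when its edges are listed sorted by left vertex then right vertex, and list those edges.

|M| = 5 (so the lex-smallest maximum matching has 5 edges)
process left vertices in ascending order; for each, take the smallest-labelled available neighbour that still permits 5 edges overall, or leave it unmatched if none does
lex-smallest matching: {0-8, 1-11, 2-12, 4-3, 5-13}

Lex-smallest maximum matching: {(0,8), (1,11), (2,12), (4,3), (5,13)}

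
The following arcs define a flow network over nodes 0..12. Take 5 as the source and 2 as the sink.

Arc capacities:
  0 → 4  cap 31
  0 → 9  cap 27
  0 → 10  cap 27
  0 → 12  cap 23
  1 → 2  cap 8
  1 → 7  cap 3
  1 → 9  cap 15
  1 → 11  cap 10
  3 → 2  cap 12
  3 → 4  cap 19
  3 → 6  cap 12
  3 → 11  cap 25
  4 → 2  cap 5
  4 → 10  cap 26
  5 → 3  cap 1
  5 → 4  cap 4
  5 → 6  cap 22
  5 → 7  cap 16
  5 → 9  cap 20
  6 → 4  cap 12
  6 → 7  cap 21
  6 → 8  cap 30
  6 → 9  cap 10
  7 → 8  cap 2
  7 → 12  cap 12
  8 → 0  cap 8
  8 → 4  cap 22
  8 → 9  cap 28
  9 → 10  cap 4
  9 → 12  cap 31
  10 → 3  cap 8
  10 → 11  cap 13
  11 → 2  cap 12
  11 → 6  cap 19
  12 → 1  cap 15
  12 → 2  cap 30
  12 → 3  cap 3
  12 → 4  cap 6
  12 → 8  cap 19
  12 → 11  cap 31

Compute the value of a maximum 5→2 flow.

Maximum flow value: 61

augment #1: 5→3→2 bottleneck 1, total now 1
augment #2: 5→4→2 bottleneck 4, total now 5
augment #3: 5→6→4→2 bottleneck 1, total now 6
augment #4: 5→7→12→2 bottleneck 12, total now 18
augment #5: 5→9→12→2 bottleneck 18, total now 36
augment #6: 5→9→10→3→2 bottleneck 2, total now 38
augment #7: 5→6→4→10→3→2 bottleneck 6, total now 44
augment #8: 5→6→4→10→11→2 bottleneck 5, total now 49
augment #9: 5→6→9→10→11→2 bottleneck 2, total now 51
augment #10: 5→6→9→12→1→2 bottleneck 8, total now 59
augment #11: 5→7→8→0→10→11→2 bottleneck 2, total now 61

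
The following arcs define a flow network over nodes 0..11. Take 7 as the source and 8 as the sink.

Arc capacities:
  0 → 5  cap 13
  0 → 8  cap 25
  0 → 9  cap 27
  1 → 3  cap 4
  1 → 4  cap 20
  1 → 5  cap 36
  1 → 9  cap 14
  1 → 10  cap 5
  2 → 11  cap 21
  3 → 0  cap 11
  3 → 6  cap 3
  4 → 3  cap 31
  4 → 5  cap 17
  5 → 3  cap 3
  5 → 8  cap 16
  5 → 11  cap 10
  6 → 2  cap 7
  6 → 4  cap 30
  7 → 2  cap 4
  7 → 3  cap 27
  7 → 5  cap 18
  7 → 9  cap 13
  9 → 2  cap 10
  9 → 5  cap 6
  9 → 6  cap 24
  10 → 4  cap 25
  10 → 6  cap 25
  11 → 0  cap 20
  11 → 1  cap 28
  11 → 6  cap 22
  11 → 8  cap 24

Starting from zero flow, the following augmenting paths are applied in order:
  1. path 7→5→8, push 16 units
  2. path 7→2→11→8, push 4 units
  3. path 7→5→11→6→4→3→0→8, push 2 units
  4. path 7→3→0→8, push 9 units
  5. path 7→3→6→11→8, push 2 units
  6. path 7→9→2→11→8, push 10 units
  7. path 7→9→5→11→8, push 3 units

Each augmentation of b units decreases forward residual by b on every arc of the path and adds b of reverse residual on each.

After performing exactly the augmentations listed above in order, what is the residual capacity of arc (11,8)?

after path 1 (7→5→8, push 16): res(11,8)=24
after path 2 (7→2→11→8, push 4): res(11,8)=20
after path 3 (7→5→11→6→4→3→0→8, push 2): res(11,8)=20
after path 4 (7→3→0→8, push 9): res(11,8)=20
after path 5 (7→3→6→11→8, push 2): res(11,8)=18
after path 6 (7→9→2→11→8, push 10): res(11,8)=8
after path 7 (7→9→5→11→8, push 3): res(11,8)=5

Residual capacity of (11,8): 5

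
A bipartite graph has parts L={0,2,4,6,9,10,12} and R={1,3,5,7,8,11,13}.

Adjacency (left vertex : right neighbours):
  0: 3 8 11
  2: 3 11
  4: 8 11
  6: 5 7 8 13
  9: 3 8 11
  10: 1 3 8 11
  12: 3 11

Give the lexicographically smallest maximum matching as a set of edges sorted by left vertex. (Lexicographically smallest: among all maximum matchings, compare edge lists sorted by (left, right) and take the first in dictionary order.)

Lex-smallest maximum matching: {(0,3), (2,11), (4,8), (6,5), (10,1)}

|M| = 5 (so the lex-smallest maximum matching has 5 edges)
process left vertices in ascending order; for each, take the smallest-labelled available neighbour that still permits 5 edges overall, or leave it unmatched if none does
lex-smallest matching: {0-3, 2-11, 4-8, 6-5, 10-1}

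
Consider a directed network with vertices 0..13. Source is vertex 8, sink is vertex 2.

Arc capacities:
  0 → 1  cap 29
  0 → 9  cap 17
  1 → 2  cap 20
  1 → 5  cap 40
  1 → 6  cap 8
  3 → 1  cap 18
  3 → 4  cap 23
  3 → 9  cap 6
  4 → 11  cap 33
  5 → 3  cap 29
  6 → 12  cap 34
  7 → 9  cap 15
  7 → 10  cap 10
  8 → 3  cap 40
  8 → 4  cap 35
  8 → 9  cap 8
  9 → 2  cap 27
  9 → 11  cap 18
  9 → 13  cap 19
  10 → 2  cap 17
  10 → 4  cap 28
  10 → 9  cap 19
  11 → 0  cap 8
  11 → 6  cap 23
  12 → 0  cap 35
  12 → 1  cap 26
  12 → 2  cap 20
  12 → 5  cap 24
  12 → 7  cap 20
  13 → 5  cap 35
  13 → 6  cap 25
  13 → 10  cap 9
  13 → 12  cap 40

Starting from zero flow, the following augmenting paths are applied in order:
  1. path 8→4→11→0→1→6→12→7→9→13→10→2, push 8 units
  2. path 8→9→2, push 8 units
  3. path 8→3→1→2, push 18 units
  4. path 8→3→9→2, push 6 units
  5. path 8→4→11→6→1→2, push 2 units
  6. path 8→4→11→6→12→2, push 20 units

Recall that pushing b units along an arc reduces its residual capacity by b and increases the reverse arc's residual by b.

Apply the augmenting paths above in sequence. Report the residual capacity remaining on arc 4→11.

after path 1 (8→4→11→0→1→6→12→7→9→13→10→2, push 8): res(4,11)=25
after path 2 (8→9→2, push 8): res(4,11)=25
after path 3 (8→3→1→2, push 18): res(4,11)=25
after path 4 (8→3→9→2, push 6): res(4,11)=25
after path 5 (8→4→11→6→1→2, push 2): res(4,11)=23
after path 6 (8→4→11→6→12→2, push 20): res(4,11)=3

Residual capacity of (4,11): 3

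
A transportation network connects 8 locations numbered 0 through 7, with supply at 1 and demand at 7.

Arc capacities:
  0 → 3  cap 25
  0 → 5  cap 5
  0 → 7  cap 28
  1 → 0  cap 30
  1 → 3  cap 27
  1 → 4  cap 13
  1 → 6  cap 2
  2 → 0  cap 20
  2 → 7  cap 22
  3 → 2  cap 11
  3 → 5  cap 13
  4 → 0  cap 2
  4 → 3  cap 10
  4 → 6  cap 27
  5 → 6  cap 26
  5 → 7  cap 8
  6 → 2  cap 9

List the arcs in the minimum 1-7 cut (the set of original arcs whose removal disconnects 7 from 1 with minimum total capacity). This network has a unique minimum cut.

augment #1: 1→0→7 push 28
augment #2: 1→0→5→7 push 2
augment #3: 1→3→2→7 push 11
augment #4: 1→3→5→7 push 6
augment #5: 1→6→2→7 push 2
augment #6: 1→4→6→2→7 push 7
max flow = 56; residual-reachable set from 1 gives S-side
cut edges (S→T): {(0,7), (3,2), (5,7), (6,2)} total cap 56

Min-cut arcs: {(0,7), (3,2), (5,7), (6,2)} (total capacity 56)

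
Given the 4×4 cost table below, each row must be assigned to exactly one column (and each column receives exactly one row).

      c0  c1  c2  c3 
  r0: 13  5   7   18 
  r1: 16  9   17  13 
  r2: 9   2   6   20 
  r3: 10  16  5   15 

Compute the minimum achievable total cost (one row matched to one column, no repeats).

Minimum assignment cost: 32

one of 2 optimal assignments: row0→col1 (cost 5), row1→col3 (cost 13), row2→col0 (cost 9), row3→col2 (cost 5)
total = 5 + 13 + 9 + 5 = 32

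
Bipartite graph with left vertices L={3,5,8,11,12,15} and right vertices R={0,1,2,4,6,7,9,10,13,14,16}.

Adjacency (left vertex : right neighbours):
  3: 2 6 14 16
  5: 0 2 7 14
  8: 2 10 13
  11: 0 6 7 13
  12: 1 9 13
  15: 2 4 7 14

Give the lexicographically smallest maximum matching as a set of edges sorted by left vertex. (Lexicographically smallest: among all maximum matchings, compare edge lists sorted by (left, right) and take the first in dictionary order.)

Lex-smallest maximum matching: {(3,2), (5,0), (8,10), (11,6), (12,1), (15,4)}

|M| = 6 (so the lex-smallest maximum matching has 6 edges)
process left vertices in ascending order; for each, take the smallest-labelled available neighbour that still permits 6 edges overall, or leave it unmatched if none does
lex-smallest matching: {3-2, 5-0, 8-10, 11-6, 12-1, 15-4}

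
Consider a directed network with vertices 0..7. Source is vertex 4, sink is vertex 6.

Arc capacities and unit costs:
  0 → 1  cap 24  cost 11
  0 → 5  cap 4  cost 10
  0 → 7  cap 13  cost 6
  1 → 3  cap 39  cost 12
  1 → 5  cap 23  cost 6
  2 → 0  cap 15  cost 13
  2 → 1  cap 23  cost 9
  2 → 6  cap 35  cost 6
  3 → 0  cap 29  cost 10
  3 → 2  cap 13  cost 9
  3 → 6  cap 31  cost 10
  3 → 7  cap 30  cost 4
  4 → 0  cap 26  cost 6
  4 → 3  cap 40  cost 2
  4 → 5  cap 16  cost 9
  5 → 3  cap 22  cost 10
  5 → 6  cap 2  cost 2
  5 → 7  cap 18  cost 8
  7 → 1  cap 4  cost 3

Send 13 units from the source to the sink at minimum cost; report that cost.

shortest-cost path #1: 4→5→6 push 2 @ unit cost 11 (adds 22)
shortest-cost path #2: 4→3→6 push 11 @ unit cost 12 (adds 132)
total cost = 154

Minimum cost for 13 units: 154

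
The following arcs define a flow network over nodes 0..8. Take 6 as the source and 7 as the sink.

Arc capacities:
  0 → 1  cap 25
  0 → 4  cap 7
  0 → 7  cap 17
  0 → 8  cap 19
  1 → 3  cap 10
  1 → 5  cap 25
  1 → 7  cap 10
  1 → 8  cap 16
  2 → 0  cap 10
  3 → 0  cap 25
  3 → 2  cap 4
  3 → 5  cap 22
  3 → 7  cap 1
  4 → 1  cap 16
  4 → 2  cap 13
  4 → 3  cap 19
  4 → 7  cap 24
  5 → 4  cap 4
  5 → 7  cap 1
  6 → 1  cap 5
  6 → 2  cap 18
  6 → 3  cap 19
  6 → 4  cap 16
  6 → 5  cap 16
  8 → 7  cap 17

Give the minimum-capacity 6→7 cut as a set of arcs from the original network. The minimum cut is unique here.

Min-cut arcs: {(2,0), (5,4), (5,7), (6,1), (6,3), (6,4)} (total capacity 55)

augment #1: 6→1→7 push 5
augment #2: 6→3→7 push 1
augment #3: 6→4→7 push 16
augment #4: 6→5→7 push 1
augment #5: 6→2→0→7 push 10
augment #6: 6→3→0→7 push 7
augment #7: 6→5→4→7 push 4
augment #8: 6→3→0→1→7 push 5
augment #9: 6→3→0→4→7 push 4
augment #10: 6→3→0→8→7 push 2
max flow = 55; residual-reachable set from 6 gives S-side
cut edges (S→T): {(2,0), (5,4), (5,7), (6,1), (6,3), (6,4)} total cap 55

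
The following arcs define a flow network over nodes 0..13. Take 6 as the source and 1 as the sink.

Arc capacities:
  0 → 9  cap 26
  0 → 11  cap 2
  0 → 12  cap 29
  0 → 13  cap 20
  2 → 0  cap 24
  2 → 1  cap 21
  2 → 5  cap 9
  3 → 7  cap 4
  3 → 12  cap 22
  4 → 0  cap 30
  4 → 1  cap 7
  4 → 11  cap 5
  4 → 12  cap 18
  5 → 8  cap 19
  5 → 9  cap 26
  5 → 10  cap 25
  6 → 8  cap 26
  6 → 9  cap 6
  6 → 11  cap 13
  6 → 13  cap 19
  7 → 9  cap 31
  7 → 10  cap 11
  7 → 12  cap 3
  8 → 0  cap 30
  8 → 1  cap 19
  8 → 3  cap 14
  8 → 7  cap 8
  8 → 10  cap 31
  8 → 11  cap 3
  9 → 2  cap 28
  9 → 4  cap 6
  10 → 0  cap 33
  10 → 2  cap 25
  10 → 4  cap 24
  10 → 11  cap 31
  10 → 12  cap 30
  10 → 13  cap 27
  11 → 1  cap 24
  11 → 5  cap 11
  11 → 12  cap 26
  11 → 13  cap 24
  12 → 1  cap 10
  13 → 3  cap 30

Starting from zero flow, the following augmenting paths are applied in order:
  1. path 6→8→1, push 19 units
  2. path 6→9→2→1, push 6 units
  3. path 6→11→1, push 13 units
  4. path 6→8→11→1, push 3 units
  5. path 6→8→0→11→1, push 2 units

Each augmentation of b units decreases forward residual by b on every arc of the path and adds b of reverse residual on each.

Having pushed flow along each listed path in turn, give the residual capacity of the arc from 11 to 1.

after path 1 (6→8→1, push 19): res(11,1)=24
after path 2 (6→9→2→1, push 6): res(11,1)=24
after path 3 (6→11→1, push 13): res(11,1)=11
after path 4 (6→8→11→1, push 3): res(11,1)=8
after path 5 (6→8→0→11→1, push 2): res(11,1)=6

Residual capacity of (11,1): 6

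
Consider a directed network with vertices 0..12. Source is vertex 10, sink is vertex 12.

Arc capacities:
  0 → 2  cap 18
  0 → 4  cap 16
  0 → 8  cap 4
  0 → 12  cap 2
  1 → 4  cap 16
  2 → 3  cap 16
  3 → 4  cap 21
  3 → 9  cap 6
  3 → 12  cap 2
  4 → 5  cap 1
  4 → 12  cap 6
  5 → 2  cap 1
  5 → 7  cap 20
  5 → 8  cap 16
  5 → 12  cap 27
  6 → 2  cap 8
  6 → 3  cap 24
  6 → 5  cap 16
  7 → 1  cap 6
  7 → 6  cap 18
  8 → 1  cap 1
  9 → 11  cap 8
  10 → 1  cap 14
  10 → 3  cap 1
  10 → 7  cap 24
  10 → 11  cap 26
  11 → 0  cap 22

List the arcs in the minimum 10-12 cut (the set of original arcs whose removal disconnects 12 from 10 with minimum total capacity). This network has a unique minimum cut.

augment #1: 10→3→12 push 1
augment #2: 10→1→4→12 push 6
augment #3: 10→11→0→12 push 2
augment #4: 10→1→4→5→12 push 1
augment #5: 10→7→6→3→12 push 1
augment #6: 10→7→6→5→12 push 16
max flow = 27; residual-reachable set from 10 gives S-side
cut edges (S→T): {(0,12), (3,12), (4,5), (4,12), (6,5)} total cap 27

Min-cut arcs: {(0,12), (3,12), (4,5), (4,12), (6,5)} (total capacity 27)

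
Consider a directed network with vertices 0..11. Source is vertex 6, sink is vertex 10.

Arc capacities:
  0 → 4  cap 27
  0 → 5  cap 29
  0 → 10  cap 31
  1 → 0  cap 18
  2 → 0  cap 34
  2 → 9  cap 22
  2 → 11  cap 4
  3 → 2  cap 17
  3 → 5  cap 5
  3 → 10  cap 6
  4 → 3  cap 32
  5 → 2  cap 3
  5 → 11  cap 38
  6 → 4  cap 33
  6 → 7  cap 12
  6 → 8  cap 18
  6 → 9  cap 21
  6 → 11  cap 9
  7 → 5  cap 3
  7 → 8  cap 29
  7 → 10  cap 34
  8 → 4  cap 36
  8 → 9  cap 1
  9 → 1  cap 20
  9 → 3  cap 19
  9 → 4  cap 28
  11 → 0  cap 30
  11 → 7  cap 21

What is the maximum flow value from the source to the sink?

Maximum flow value: 67

augment #1: 6→7→10 bottleneck 12, total now 12
augment #2: 6→4→3→10 bottleneck 6, total now 18
augment #3: 6→11→0→10 bottleneck 9, total now 27
augment #4: 6→9→1→0→10 bottleneck 18, total now 45
augment #5: 6→4→3→2→0→10 bottleneck 4, total now 49
augment #6: 6→4→3→2→11→7→10 bottleneck 4, total now 53
augment #7: 6→4→3→5→11→7→10 bottleneck 5, total now 58
augment #8: 6→4→3→2→0→11→7→10 bottleneck 9, total now 67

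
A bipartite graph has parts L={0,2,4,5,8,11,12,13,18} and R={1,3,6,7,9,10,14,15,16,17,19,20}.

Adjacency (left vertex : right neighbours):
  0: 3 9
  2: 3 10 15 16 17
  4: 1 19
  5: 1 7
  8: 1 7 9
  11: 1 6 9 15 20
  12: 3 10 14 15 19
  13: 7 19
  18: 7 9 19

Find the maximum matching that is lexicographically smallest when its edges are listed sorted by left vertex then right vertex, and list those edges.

Lex-smallest maximum matching: {(0,3), (2,10), (4,1), (5,7), (8,9), (11,6), (12,14), (13,19)}

|M| = 8 (so the lex-smallest maximum matching has 8 edges)
process left vertices in ascending order; for each, take the smallest-labelled available neighbour that still permits 8 edges overall, or leave it unmatched if none does
lex-smallest matching: {0-3, 2-10, 4-1, 5-7, 8-9, 11-6, 12-14, 13-19}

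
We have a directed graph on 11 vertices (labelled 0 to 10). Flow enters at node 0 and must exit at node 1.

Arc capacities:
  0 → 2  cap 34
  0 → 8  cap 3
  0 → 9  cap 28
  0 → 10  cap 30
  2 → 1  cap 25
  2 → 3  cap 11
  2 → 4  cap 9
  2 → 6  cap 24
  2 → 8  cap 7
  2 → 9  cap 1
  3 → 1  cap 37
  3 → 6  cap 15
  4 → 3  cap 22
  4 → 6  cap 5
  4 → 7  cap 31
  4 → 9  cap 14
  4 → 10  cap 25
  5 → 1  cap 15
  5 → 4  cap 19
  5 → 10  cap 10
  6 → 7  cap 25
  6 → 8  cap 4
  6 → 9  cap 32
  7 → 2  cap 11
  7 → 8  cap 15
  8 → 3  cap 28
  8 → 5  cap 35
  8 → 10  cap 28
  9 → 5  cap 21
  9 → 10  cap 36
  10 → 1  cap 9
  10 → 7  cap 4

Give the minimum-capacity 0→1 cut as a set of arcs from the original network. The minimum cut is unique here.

augment #1: 0→2→1 push 25
augment #2: 0→10→1 push 9
augment #3: 0→2→3→1 push 9
augment #4: 0→8→3→1 push 3
augment #5: 0→9→5→1 push 15
augment #6: 0→9→5→4→3→1 push 6
augment #7: 0→10→7→2→3→1 push 2
augment #8: 0→10→7→8→3→1 push 2
max flow = 71; residual-reachable set from 0 gives S-side
cut edges (S→T): {(0,2), (0,8), (9,5), (10,1), (10,7)} total cap 71

Min-cut arcs: {(0,2), (0,8), (9,5), (10,1), (10,7)} (total capacity 71)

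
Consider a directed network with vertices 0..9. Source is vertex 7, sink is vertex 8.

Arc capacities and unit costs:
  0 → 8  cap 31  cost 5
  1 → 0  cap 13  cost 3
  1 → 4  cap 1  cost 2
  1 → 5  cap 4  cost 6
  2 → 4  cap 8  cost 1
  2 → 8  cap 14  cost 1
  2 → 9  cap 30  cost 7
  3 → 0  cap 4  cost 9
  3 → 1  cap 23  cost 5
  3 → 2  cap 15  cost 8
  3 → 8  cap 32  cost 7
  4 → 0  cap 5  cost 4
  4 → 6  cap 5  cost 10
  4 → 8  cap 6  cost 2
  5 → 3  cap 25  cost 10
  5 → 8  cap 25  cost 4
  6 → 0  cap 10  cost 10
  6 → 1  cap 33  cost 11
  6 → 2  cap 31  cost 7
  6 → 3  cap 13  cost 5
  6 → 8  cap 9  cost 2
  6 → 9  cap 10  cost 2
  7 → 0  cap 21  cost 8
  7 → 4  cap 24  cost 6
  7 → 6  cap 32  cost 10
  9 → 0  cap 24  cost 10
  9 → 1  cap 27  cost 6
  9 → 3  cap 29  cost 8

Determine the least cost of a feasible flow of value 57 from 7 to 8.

Minimum cost for 57 units: 800

shortest-cost path #1: 7→4→8 push 6 @ unit cost 8 (adds 48)
shortest-cost path #2: 7→6→8 push 9 @ unit cost 12 (adds 108)
shortest-cost path #3: 7→0→8 push 21 @ unit cost 13 (adds 273)
shortest-cost path #4: 7→4→0→8 push 5 @ unit cost 15 (adds 75)
shortest-cost path #5: 7→6→2→8 push 14 @ unit cost 18 (adds 252)
shortest-cost path #6: 7→6→3→8 push 2 @ unit cost 22 (adds 44)
total cost = 800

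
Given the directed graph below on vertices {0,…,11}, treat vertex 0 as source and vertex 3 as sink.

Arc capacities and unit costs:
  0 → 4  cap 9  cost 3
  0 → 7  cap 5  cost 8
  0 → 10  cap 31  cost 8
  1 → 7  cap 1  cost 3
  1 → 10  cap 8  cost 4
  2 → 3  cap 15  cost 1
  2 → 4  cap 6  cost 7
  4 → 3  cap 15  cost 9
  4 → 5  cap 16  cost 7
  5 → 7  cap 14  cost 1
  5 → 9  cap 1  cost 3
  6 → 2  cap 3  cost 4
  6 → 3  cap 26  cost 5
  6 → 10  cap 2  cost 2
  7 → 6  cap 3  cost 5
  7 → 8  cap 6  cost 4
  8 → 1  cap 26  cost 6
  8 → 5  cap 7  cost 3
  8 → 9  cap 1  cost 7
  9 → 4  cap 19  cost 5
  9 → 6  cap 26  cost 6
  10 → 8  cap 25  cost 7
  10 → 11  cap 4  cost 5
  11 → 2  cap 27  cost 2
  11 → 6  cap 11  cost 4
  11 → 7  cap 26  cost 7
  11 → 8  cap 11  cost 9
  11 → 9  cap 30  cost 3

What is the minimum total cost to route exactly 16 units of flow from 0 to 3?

Minimum cost for 16 units: 226

shortest-cost path #1: 0→4→3 push 9 @ unit cost 12 (adds 108)
shortest-cost path #2: 0→10→11→2→3 push 4 @ unit cost 16 (adds 64)
shortest-cost path #3: 0→7→6→3 push 3 @ unit cost 18 (adds 54)
total cost = 226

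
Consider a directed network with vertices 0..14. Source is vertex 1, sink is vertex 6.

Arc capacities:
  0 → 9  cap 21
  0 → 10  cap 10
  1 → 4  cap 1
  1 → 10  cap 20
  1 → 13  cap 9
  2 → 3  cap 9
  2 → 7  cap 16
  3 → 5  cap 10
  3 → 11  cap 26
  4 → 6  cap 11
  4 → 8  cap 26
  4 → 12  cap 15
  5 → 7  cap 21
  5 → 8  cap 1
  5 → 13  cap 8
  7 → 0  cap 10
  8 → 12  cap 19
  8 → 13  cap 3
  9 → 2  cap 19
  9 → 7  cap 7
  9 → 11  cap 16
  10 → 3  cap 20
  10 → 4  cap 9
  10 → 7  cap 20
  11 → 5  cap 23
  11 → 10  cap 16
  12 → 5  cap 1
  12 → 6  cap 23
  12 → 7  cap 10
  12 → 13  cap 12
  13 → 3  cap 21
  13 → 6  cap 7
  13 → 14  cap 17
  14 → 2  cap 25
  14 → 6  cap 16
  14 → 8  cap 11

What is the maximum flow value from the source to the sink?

augment #1: 1→4→6 bottleneck 1, total now 1
augment #2: 1→13→6 bottleneck 7, total now 8
augment #3: 1→10→4→6 bottleneck 9, total now 17
augment #4: 1→13→14→6 bottleneck 2, total now 19
augment #5: 1→10→3→5→8→12→6 bottleneck 1, total now 20
augment #6: 1→10→3→5→13→14→6 bottleneck 8, total now 28

Maximum flow value: 28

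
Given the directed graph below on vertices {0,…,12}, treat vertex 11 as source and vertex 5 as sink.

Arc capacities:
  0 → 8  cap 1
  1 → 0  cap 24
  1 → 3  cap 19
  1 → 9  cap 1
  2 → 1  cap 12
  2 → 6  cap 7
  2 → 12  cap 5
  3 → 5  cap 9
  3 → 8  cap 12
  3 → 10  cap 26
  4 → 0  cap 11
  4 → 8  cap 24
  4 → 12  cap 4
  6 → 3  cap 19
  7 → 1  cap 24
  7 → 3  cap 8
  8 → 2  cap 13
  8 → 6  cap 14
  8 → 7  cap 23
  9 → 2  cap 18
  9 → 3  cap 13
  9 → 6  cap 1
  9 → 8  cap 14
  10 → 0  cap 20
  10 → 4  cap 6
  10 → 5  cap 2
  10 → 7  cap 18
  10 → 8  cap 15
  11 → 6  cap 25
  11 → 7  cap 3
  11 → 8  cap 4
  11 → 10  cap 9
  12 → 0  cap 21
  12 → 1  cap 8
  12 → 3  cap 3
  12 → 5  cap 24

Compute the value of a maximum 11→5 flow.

Maximum flow value: 20

augment #1: 11→10→5 bottleneck 2, total now 2
augment #2: 11→6→3→5 bottleneck 9, total now 11
augment #3: 11→8→2→12→5 bottleneck 4, total now 15
augment #4: 11→10→4→12→5 bottleneck 4, total now 19
augment #5: 11→10→8→2→12→5 bottleneck 1, total now 20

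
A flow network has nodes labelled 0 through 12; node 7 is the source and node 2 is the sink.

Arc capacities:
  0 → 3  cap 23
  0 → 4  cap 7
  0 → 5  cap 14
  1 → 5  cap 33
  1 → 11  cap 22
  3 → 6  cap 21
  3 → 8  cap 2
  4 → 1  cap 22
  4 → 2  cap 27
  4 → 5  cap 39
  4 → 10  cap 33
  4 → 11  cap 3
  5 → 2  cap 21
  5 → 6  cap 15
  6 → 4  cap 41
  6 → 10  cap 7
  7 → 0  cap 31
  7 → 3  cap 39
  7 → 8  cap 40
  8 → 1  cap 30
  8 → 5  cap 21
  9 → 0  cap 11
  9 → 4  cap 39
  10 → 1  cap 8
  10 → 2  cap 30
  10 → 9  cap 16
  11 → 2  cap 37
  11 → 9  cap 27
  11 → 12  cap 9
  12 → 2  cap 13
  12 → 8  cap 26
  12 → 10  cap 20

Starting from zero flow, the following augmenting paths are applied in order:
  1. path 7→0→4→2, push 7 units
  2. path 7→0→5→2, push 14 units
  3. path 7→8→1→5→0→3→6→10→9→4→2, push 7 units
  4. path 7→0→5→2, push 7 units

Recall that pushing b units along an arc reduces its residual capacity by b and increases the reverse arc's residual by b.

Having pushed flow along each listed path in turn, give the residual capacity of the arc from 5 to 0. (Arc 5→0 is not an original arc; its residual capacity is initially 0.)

after path 1 (7→0→4→2, push 7): res(5,0)=0
after path 2 (7→0→5→2, push 14): res(5,0)=14
after path 3 (7→8→1→5→0→3→6→10→9→4→2, push 7): res(5,0)=7
after path 4 (7→0→5→2, push 7): res(5,0)=14

Residual capacity of (5,0): 14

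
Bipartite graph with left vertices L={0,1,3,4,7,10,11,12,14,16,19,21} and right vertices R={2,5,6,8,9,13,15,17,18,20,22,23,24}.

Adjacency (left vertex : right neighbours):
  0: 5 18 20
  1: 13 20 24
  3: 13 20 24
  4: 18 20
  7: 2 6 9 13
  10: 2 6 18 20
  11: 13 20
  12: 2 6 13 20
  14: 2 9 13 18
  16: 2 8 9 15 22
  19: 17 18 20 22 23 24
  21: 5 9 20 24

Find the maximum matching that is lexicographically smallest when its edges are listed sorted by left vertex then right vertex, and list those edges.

|M| = 10 (so the lex-smallest maximum matching has 10 edges)
process left vertices in ascending order; for each, take the smallest-labelled available neighbour that still permits 10 edges overall, or leave it unmatched if none does
lex-smallest matching: {0-5, 1-13, 3-20, 4-18, 7-2, 10-6, 14-9, 16-8, 19-17, 21-24}

Lex-smallest maximum matching: {(0,5), (1,13), (3,20), (4,18), (7,2), (10,6), (14,9), (16,8), (19,17), (21,24)}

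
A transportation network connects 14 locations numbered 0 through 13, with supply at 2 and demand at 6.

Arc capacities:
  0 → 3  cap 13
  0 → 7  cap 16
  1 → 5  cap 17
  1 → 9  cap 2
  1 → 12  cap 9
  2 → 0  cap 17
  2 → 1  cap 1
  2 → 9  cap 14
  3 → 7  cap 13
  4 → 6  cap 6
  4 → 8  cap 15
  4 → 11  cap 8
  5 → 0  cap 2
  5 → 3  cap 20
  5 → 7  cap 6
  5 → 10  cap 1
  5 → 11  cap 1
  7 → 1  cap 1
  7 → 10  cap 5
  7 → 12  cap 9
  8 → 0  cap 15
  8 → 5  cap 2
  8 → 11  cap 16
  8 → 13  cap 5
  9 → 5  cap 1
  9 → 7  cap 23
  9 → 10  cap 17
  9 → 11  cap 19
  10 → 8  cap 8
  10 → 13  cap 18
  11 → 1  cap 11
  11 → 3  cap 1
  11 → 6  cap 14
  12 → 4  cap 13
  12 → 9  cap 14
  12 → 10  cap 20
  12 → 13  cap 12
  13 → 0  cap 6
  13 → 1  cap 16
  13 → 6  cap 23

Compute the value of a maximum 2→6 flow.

augment #1: 2→9→11→6 bottleneck 14, total now 14
augment #2: 2→1→12→4→6 bottleneck 1, total now 15
augment #3: 2→0→7→10→13→6 bottleneck 5, total now 20
augment #4: 2→0→7→12→4→6 bottleneck 5, total now 25
augment #5: 2→0→7→12→13→6 bottleneck 4, total now 29
augment #6: 2→0→7→1→12→13→6 bottleneck 1, total now 30

Maximum flow value: 30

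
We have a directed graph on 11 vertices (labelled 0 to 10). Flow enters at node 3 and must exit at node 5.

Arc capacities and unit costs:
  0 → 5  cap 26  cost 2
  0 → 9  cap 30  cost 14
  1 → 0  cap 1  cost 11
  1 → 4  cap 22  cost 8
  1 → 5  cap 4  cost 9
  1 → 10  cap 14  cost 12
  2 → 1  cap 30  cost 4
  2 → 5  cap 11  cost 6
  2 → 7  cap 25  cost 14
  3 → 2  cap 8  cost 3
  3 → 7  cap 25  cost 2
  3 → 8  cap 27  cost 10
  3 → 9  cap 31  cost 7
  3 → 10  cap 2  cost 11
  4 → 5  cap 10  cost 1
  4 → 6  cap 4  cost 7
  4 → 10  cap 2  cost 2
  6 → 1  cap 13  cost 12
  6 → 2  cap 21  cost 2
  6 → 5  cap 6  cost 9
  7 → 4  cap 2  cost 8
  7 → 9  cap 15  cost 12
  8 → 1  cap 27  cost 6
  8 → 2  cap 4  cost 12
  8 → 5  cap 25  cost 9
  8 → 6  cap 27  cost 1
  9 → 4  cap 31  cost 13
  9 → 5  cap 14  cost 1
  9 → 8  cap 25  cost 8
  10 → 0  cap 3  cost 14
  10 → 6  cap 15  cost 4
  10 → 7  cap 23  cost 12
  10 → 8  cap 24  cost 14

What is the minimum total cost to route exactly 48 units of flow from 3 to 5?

shortest-cost path #1: 3→9→5 push 14 @ unit cost 8 (adds 112)
shortest-cost path #2: 3→2→5 push 8 @ unit cost 9 (adds 72)
shortest-cost path #3: 3→7→4→5 push 2 @ unit cost 11 (adds 22)
shortest-cost path #4: 3→8→5 push 24 @ unit cost 19 (adds 456)
total cost = 662

Minimum cost for 48 units: 662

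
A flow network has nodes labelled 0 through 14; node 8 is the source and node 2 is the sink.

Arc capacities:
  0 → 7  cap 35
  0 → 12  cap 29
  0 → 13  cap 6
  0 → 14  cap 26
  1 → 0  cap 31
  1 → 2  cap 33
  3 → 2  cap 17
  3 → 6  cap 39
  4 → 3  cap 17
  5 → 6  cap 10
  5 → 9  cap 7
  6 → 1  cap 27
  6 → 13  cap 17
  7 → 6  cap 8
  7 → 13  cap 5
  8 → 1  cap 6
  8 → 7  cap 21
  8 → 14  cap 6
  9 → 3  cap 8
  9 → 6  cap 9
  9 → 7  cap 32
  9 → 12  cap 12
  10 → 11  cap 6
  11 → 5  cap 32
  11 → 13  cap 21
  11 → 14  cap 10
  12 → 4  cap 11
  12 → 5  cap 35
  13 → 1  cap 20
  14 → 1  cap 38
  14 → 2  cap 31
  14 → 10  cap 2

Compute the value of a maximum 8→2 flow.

augment #1: 8→1→2 bottleneck 6, total now 6
augment #2: 8→14→2 bottleneck 6, total now 12
augment #3: 8→7→6→1→2 bottleneck 8, total now 20
augment #4: 8→7→13→1→2 bottleneck 5, total now 25

Maximum flow value: 25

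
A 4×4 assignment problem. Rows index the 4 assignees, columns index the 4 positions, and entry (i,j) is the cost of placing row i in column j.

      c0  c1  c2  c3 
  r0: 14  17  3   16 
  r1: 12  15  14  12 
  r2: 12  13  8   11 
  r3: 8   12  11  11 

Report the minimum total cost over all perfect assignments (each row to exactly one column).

optimal assignment: row0→col2 (cost 3), row1→col3 (cost 12), row2→col1 (cost 13), row3→col0 (cost 8)
total = 3 + 12 + 13 + 8 = 36

Minimum assignment cost: 36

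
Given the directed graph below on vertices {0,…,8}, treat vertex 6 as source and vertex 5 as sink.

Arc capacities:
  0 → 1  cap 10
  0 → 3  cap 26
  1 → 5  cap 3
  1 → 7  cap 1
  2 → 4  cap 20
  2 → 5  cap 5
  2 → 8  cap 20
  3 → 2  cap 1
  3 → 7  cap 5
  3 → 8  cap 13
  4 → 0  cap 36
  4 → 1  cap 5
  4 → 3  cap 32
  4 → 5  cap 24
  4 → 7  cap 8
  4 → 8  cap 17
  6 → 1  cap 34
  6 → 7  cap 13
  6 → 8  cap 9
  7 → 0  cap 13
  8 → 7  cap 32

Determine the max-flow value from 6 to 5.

Maximum flow value: 4

augment #1: 6→1→5 bottleneck 3, total now 3
augment #2: 6→7→0→3→2→5 bottleneck 1, total now 4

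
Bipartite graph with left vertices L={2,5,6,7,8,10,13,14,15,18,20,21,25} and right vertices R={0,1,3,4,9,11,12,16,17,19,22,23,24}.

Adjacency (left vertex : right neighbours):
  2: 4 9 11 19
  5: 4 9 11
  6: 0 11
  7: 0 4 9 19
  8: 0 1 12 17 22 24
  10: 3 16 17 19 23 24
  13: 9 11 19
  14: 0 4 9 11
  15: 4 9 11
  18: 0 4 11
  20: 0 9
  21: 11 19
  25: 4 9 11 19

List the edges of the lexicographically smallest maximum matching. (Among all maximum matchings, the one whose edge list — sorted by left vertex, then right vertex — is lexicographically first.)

|M| = 7 (so the lex-smallest maximum matching has 7 edges)
process left vertices in ascending order; for each, take the smallest-labelled available neighbour that still permits 7 edges overall, or leave it unmatched if none does
lex-smallest matching: {2-4, 5-9, 6-0, 7-19, 8-1, 10-3, 13-11}

Lex-smallest maximum matching: {(2,4), (5,9), (6,0), (7,19), (8,1), (10,3), (13,11)}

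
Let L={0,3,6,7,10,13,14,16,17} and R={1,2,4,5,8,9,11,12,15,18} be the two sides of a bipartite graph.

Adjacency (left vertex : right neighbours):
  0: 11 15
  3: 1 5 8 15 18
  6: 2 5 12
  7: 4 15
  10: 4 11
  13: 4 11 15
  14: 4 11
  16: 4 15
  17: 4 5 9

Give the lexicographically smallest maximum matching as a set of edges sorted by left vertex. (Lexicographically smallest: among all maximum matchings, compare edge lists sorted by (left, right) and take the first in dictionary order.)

Lex-smallest maximum matching: {(0,11), (3,1), (6,2), (7,4), (13,15), (17,5)}

|M| = 6 (so the lex-smallest maximum matching has 6 edges)
process left vertices in ascending order; for each, take the smallest-labelled available neighbour that still permits 6 edges overall, or leave it unmatched if none does
lex-smallest matching: {0-11, 3-1, 6-2, 7-4, 13-15, 17-5}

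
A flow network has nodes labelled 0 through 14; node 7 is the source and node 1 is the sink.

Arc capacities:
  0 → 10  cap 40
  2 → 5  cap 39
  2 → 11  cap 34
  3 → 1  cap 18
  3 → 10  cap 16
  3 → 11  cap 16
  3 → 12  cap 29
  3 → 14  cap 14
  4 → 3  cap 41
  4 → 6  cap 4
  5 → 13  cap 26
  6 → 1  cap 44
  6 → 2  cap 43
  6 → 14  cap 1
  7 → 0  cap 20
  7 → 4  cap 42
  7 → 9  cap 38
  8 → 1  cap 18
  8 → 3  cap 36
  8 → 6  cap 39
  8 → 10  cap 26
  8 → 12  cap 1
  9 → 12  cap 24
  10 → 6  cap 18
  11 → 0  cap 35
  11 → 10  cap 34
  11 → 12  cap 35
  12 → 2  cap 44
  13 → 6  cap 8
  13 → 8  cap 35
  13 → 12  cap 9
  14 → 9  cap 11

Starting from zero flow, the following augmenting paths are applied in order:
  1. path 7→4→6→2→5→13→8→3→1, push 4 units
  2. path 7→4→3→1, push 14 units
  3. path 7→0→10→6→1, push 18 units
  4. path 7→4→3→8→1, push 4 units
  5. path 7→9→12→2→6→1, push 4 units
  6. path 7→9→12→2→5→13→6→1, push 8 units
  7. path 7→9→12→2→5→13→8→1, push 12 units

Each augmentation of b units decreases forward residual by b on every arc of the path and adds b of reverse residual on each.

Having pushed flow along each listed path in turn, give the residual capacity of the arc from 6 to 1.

after path 1 (7→4→6→2→5→13→8→3→1, push 4): res(6,1)=44
after path 2 (7→4→3→1, push 14): res(6,1)=44
after path 3 (7→0→10→6→1, push 18): res(6,1)=26
after path 4 (7→4→3→8→1, push 4): res(6,1)=26
after path 5 (7→9→12→2→6→1, push 4): res(6,1)=22
after path 6 (7→9→12→2→5→13→6→1, push 8): res(6,1)=14
after path 7 (7→9→12→2→5→13→8→1, push 12): res(6,1)=14

Residual capacity of (6,1): 14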